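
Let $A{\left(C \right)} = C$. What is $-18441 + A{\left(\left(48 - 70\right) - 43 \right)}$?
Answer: $-18506$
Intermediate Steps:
$-18441 + A{\left(\left(48 - 70\right) - 43 \right)} = -18441 + \left(\left(48 - 70\right) - 43\right) = -18441 - 65 = -18506$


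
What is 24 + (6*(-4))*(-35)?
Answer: 864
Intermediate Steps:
24 + (6*(-4))*(-35) = 24 - 24*(-35) = 24 + 840 = 864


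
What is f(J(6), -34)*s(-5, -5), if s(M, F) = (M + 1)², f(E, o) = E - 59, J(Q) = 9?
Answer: -800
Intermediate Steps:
f(E, o) = -59 + E
s(M, F) = (1 + M)²
f(J(6), -34)*s(-5, -5) = (-59 + 9)*(1 - 5)² = -50*(-4)² = -50*16 = -800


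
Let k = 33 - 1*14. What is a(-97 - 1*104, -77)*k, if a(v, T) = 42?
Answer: 798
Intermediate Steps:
k = 19 (k = 33 - 14 = 19)
a(-97 - 1*104, -77)*k = 42*19 = 798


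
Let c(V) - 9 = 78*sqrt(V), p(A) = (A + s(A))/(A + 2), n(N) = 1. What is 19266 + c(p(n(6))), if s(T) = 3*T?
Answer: 19275 + 52*sqrt(3) ≈ 19365.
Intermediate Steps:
p(A) = 4*A/(2 + A) (p(A) = (A + 3*A)/(A + 2) = (4*A)/(2 + A) = 4*A/(2 + A))
c(V) = 9 + 78*sqrt(V)
19266 + c(p(n(6))) = 19266 + (9 + 78*sqrt(4*1/(2 + 1))) = 19266 + (9 + 78*sqrt(4*1/3)) = 19266 + (9 + 78*sqrt(4*1*(1/3))) = 19266 + (9 + 78*sqrt(4/3)) = 19266 + (9 + 78*(2*sqrt(3)/3)) = 19266 + (9 + 52*sqrt(3)) = 19275 + 52*sqrt(3)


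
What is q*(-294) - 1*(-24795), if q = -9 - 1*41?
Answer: 39495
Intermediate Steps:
q = -50 (q = -9 - 41 = -50)
q*(-294) - 1*(-24795) = -50*(-294) - 1*(-24795) = 14700 + 24795 = 39495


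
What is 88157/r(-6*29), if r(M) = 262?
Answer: 88157/262 ≈ 336.48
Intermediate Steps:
88157/r(-6*29) = 88157/262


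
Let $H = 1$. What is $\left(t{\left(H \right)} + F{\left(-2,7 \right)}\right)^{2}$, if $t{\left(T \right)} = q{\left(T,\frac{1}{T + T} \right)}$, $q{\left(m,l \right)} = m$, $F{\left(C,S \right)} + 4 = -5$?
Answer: $64$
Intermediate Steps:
$F{\left(C,S \right)} = -9$ ($F{\left(C,S \right)} = -4 - 5 = -9$)
$t{\left(T \right)} = T$
$\left(t{\left(H \right)} + F{\left(-2,7 \right)}\right)^{2} = \left(1 - 9\right)^{2} = \left(-8\right)^{2} = 64$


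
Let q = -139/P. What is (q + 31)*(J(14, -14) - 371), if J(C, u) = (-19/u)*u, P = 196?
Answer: -1157715/98 ≈ -11813.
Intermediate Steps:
J(C, u) = -19
q = -139/196 ≈ -0.70918
(q + 31)*(J(14, -14) - 371) = (-139/196 + 31)*(-19 - 371) = (5937/196)*(-390) = -1157715/98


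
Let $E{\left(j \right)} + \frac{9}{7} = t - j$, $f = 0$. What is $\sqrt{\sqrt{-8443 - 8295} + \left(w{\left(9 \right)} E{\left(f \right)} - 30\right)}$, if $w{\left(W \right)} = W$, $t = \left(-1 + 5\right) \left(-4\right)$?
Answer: $\frac{\sqrt{-9093 + 49 i \sqrt{16738}}}{7} \approx 4.5082 + 14.349 i$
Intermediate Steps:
$t = -16$ ($t = 4 \left(-4\right) = -16$)
$E{\left(j \right)} = - \frac{121}{7} - j$ ($E{\left(j \right)} = - \frac{9}{7} - \left(16 + j\right) = - \frac{121}{7} - j$)
$\sqrt{\sqrt{-8443 - 8295} + \left(w{\left(9 \right)} E{\left(f \right)} - 30\right)} = \sqrt{\sqrt{-8443 - 8295} + \left(9 \left(- \frac{121}{7} - 0\right) - 30\right)} = \sqrt{\sqrt{-16738} + \left(9 \left(- \frac{121}{7} + 0\right) - 30\right)} = \sqrt{i \sqrt{16738} + \left(9 \left(- \frac{121}{7}\right) - 30\right)} = \sqrt{i \sqrt{16738} - \frac{1299}{7}} = \sqrt{- \frac{1299}{7} + i \sqrt{16738}}$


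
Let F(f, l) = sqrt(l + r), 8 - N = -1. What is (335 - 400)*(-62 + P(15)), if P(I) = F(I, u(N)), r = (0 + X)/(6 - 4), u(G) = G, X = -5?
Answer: 4030 - 65*sqrt(26)/2 ≈ 3864.3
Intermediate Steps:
N = 9 (N = 8 - 1*(-1) = 8 + 1 = 9)
r = -5/2 (r = (0 - 5)/(6 - 4) = -5/2 ≈ -2.5000)
F(f, l) = sqrt(-5/2 + l) (F(f, l) = sqrt(l - 5/2) = sqrt(-5/2 + l))
P(I) = sqrt(26)/2 (P(I) = sqrt(-10 + 4*9)/2 = sqrt(-10 + 36)/2 = sqrt(26)/2)
(335 - 400)*(-62 + P(15)) = (335 - 400)*(-62 + sqrt(26)/2) = -65*(-62 + sqrt(26)/2) = 4030 - 65*sqrt(26)/2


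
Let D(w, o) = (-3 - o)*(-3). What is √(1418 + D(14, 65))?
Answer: √1622 ≈ 40.274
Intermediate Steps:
D(w, o) = 9 + 3*o
√(1418 + D(14, 65)) = √(1418 + (9 + 3*65)) = √(1418 + (9 + 195)) = √(1418 + 204) = √1622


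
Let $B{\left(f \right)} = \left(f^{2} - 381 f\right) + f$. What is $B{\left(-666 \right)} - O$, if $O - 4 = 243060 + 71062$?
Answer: $382510$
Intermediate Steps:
$B{\left(f \right)} = f^{2} - 380 f$
$O = 314126$ ($O = 4 + \left(243060 + 71062\right) = 4 + 314122 = 314126$)
$B{\left(-666 \right)} - O = - 666 \left(-380 - 666\right) - 314126 = \left(-666\right) \left(-1046\right) - 314126 = 696636 - 314126 = 382510$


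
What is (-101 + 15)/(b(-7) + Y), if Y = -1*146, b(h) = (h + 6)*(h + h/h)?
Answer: 43/70 ≈ 0.61429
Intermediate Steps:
b(h) = (1 + h)*(6 + h) (b(h) = (6 + h)*(h + 1) = (6 + h)*(1 + h) = (1 + h)*(6 + h))
Y = -146
(-101 + 15)/(b(-7) + Y) = (-101 + 15)/((6 + (-7)**2 + 7*(-7)) - 146) = -86/((6 + 49 - 49) - 146) = -86/(6 - 146) = -86/(-140) = -86*(-1/140) = 43/70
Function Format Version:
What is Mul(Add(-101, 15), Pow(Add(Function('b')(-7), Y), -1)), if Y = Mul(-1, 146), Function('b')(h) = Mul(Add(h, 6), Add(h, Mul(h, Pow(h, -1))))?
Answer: Rational(43, 70) ≈ 0.61429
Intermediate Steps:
Function('b')(h) = Mul(Add(1, h), Add(6, h)) (Function('b')(h) = Mul(Add(6, h), Add(h, 1)) = Mul(Add(6, h), Add(1, h)) = Mul(Add(1, h), Add(6, h)))
Y = -146
Mul(Add(-101, 15), Pow(Add(Function('b')(-7), Y), -1)) = Mul(Add(-101, 15), Pow(Add(Add(6, Pow(-7, 2), Mul(7, -7)), -146), -1)) = Mul(-86, Pow(Add(Add(6, 49, -49), -146), -1)) = Mul(-86, Pow(Add(6, -146), -1)) = Mul(-86, Pow(-140, -1)) = Mul(-86, Rational(-1, 140)) = Rational(43, 70)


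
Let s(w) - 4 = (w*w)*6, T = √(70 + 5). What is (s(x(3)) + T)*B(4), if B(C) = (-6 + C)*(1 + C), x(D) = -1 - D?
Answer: -1000 - 50*√3 ≈ -1086.6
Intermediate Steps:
B(C) = (1 + C)*(-6 + C)
T = 5*√3 (T = √75 = 5*√3 ≈ 8.6602)
s(w) = 4 + 6*w² (s(w) = 4 + (w*w)*6 = 4 + w²*6 = 4 + 6*w²)
(s(x(3)) + T)*B(4) = ((4 + 6*(-1 - 1*3)²) + 5*√3)*(-6 + 4² - 5*4) = ((4 + 6*(-1 - 3)²) + 5*√3)*(-6 + 16 - 20) = ((4 + 6*(-4)²) + 5*√3)*(-10) = ((4 + 6*16) + 5*√3)*(-10) = ((4 + 96) + 5*√3)*(-10) = (100 + 5*√3)*(-10) = -1000 - 50*√3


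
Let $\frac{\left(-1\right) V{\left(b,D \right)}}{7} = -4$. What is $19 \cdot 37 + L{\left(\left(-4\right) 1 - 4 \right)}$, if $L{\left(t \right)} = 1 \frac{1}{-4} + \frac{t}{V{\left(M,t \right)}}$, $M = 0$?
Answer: $\frac{19669}{28} \approx 702.46$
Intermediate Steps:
$V{\left(b,D \right)} = 28$ ($V{\left(b,D \right)} = \left(-7\right) \left(-4\right) = 28$)
$L{\left(t \right)} = - \frac{1}{4} + \frac{t}{28}$ ($L{\left(t \right)} = 1 \frac{1}{-4} + \frac{t}{28} = 1 \left(- \frac{1}{4}\right) + t \frac{1}{28} = - \frac{1}{4} + \frac{t}{28}$)
$19 \cdot 37 + L{\left(\left(-4\right) 1 - 4 \right)} = 19 \cdot 37 + \left(- \frac{1}{4} + \frac{\left(-4\right) 1 - 4}{28}\right) = 703 + \left(- \frac{1}{4} + \frac{-4 - 4}{28}\right) = 703 + \left(- \frac{1}{4} + \frac{1}{28} \left(-8\right)\right) = 703 - \frac{15}{28} = \frac{19669}{28}$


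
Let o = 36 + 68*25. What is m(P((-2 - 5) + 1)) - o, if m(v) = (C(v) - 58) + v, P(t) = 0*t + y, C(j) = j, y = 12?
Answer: -1770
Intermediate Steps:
P(t) = 12 (P(t) = 0*t + 12 = 0 + 12 = 12)
m(v) = -58 + 2*v (m(v) = (v - 58) + v = (-58 + v) + v = -58 + 2*v)
o = 1736 (o = 36 + 1700 = 1736)
m(P((-2 - 5) + 1)) - o = (-58 + 2*12) - 1*1736 = (-58 + 24) - 1736 = -34 - 1736 = -1770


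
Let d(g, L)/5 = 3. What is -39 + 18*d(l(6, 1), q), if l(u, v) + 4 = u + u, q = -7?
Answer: 231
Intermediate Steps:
l(u, v) = -4 + 2*u (l(u, v) = -4 + (u + u) = -4 + 2*u)
d(g, L) = 15 (d(g, L) = 5*3 = 15)
-39 + 18*d(l(6, 1), q) = -39 + 18*15 = -39 + 270 = 231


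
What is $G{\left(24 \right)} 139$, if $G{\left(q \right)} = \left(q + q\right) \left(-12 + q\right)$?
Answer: $80064$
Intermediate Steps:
$G{\left(q \right)} = 2 q \left(-12 + q\right)$
$G{\left(24 \right)} 139 = 2 \cdot 24 \left(-12 + 24\right) 139 = 2 \cdot 24 \cdot 12 \cdot 139 = 576 \cdot 139 = 80064$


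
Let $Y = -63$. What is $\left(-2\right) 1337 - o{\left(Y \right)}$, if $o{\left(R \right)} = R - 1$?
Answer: $-2610$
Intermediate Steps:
$o{\left(R \right)} = -1 + R$ ($o{\left(R \right)} = R - 1 = -1 + R$)
$\left(-2\right) 1337 - o{\left(Y \right)} = \left(-2\right) 1337 - \left(-1 - 63\right) = -2674 - -64 = -2674 + 64 = -2610$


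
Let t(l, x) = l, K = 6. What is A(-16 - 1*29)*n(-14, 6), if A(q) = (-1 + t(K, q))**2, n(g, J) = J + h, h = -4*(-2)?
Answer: 350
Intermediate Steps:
h = 8
n(g, J) = 8 + J (n(g, J) = J + 8 = 8 + J)
A(q) = 25 (A(q) = (-1 + 6)**2 = 5**2 = 25)
A(-16 - 1*29)*n(-14, 6) = 25*(8 + 6) = 25*14 = 350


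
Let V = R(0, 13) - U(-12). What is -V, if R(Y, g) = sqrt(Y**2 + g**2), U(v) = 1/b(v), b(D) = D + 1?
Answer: -144/11 ≈ -13.091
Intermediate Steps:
b(D) = 1 + D
U(v) = 1/(1 + v)
V = 144/11 (V = sqrt(0**2 + 13**2) - 1/(1 - 12) = sqrt(0 + 169) - 1/(-11) = sqrt(169) - 1*(-1/11) = 13 + 1/11 = 144/11 ≈ 13.091)
-V = -1*144/11 = -144/11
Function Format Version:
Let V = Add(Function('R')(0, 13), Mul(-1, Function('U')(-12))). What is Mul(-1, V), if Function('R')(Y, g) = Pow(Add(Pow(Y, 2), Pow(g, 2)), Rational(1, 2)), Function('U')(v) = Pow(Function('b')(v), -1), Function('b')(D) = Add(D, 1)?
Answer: Rational(-144, 11) ≈ -13.091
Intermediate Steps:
Function('b')(D) = Add(1, D)
Function('U')(v) = Pow(Add(1, v), -1)
V = Rational(144, 11) (V = Add(Pow(Add(Pow(0, 2), Pow(13, 2)), Rational(1, 2)), Mul(-1, Pow(Add(1, -12), -1))) = Add(Pow(Add(0, 169), Rational(1, 2)), Mul(-1, Pow(-11, -1))) = Add(Pow(169, Rational(1, 2)), Mul(-1, Rational(-1, 11))) = Add(13, Rational(1, 11)) = Rational(144, 11) ≈ 13.091)
Mul(-1, V) = Mul(-1, Rational(144, 11)) = Rational(-144, 11)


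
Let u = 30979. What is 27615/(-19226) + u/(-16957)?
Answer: -1063869809/326015282 ≈ -3.2633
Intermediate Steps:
27615/(-19226) + u/(-16957) = 27615/(-19226) + 30979/(-16957) = 27615*(-1/19226) + 30979*(-1/16957) = -27615/19226 - 30979/16957 = -1063869809/326015282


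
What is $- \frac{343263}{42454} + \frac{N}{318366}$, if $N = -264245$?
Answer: $- \frac{30125381372}{3378977541} \approx -8.9155$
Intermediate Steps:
$- \frac{343263}{42454} + \frac{N}{318366} = - \frac{343263}{42454} - \frac{264245}{318366} = - \frac{30125381372}{3378977541}$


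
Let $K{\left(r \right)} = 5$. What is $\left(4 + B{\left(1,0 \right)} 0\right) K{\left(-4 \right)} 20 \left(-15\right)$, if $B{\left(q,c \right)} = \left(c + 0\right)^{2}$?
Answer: $-6000$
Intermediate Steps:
$B{\left(q,c \right)} = c^{2}$
$\left(4 + B{\left(1,0 \right)} 0\right) K{\left(-4 \right)} 20 \left(-15\right) = \left(4 + 0^{2} \cdot 0\right) 5 \cdot 20 \left(-15\right) = \left(4 + 0 \cdot 0\right) 5 \cdot 20 \left(-15\right) = \left(4 + 0\right) 5 \cdot 20 \left(-15\right) = 4 \cdot 5 \cdot 20 \left(-15\right) = 20 \cdot 20 \left(-15\right) = 400 \left(-15\right) = -6000$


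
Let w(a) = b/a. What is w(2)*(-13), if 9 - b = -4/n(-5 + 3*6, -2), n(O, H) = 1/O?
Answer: -793/2 ≈ -396.50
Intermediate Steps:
b = 61 (b = 9 - (-4)/(1/(-5 + 3*6)) = 9 - (-4)/(1/(-5 + 18)) = 9 - (-4)/(1/13) = 9 - (-4)/1/13 = 9 - (-4)*13 = 9 - 1*(-52) = 9 + 52 = 61)
w(a) = 61/a
w(2)*(-13) = (61/2)*(-13) = -793/2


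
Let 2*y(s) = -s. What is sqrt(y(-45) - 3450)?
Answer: I*sqrt(13710)/2 ≈ 58.545*I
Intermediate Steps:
y(s) = -s/2 (y(s) = (-s)/2 = -s/2)
sqrt(y(-45) - 3450) = sqrt(-1/2*(-45) - 3450) = sqrt(45/2 - 3450) = sqrt(-6855/2) = I*sqrt(13710)/2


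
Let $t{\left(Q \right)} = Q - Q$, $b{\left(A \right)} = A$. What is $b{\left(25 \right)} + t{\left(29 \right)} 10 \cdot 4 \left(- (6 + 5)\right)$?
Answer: $25$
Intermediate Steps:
$t{\left(Q \right)} = 0$
$b{\left(25 \right)} + t{\left(29 \right)} 10 \cdot 4 \left(- (6 + 5)\right) = 25 + 0 \cdot 10 \cdot 4 \left(- (6 + 5)\right) = 25 + 0 \cdot 40 \left(\left(-1\right) 11\right) = 25 + 0 \cdot 40 \left(-11\right) = 25 + 0 \left(-440\right) = 25 + 0 = 25$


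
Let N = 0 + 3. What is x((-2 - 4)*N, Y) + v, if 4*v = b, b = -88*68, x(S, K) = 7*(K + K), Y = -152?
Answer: -3624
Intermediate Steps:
N = 3
x(S, K) = 14*K (x(S, K) = 7*(2*K) = 14*K)
b = -5984
v = -1496 (v = (¼)*(-5984) = -1496)
x((-2 - 4)*N, Y) + v = 14*(-152) - 1496 = -2128 - 1496 = -3624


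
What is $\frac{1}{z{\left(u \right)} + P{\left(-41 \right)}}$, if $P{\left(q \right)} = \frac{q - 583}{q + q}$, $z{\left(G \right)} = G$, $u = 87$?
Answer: $\frac{41}{3879} \approx 0.01057$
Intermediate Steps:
$P{\left(q \right)} = \frac{-583 + q}{2 q}$
$\frac{1}{z{\left(u \right)} + P{\left(-41 \right)}} = \frac{1}{87 + \frac{-583 - 41}{2 \left(-41\right)}} = \frac{1}{87 + \frac{1}{2} \left(- \frac{1}{41}\right) \left(-624\right)} = \frac{1}{87 + \frac{312}{41}} = \frac{1}{\frac{3879}{41}} = \frac{41}{3879}$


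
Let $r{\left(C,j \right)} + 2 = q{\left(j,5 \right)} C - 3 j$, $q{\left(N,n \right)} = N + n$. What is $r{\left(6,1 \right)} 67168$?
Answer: $2082208$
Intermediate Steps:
$r{\left(C,j \right)} = -2 - 3 j + C \left(5 + j\right)$ ($r{\left(C,j \right)} = -2 + \left(\left(j + 5\right) C - 3 j\right) = -2 + \left(\left(5 + j\right) C - 3 j\right) = -2 + \left(C \left(5 + j\right) - 3 j\right) = -2 + \left(- 3 j + C \left(5 + j\right)\right) = -2 - 3 j + C \left(5 + j\right)$)
$r{\left(6,1 \right)} 67168 = \left(-2 - 3 + 6 \left(5 + 1\right)\right) 67168 = \left(-2 - 3 + 6 \cdot 6\right) 67168 = \left(-2 - 3 + 36\right) 67168 = 31 \cdot 67168 = 2082208$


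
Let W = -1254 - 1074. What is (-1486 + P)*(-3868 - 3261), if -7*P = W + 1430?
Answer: 67754016/7 ≈ 9.6792e+6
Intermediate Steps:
W = -2328
P = 898/7 (P = -(-2328 + 1430)/7 = -⅐*(-898) = 898/7 ≈ 128.29)
(-1486 + P)*(-3868 - 3261) = (-1486 + 898/7)*(-3868 - 3261) = -9504/7*(-7129) = 67754016/7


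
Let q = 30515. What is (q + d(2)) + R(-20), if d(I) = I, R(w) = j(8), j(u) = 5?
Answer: 30522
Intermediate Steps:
R(w) = 5
(q + d(2)) + R(-20) = (30515 + 2) + 5 = 30517 + 5 = 30522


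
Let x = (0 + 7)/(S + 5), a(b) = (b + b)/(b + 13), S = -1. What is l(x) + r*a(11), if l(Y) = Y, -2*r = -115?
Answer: 1307/24 ≈ 54.458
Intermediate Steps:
a(b) = 2*b/(13 + b) (a(b) = (2*b)/(13 + b) = 2*b/(13 + b))
r = 115/2 (r = -½*(-115) = 115/2 ≈ 57.500)
x = 7/4 (x = (0 + 7)/(-1 + 5) = 7/4 ≈ 1.7500)
l(x) + r*a(11) = 7/4 + 115*(2*11/(13 + 11))/2 = 7/4 + 115*(2*11/24)/2 = 7/4 + 115*(2*11*(1/24))/2 = 7/4 + (115/2)*(11/12) = 7/4 + 1265/24 = 1307/24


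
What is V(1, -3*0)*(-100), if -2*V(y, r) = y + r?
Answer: 50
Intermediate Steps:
V(y, r) = -r/2 - y/2 (V(y, r) = -(y + r)/2 = -(r + y)/2 = -r/2 - y/2)
V(1, -3*0)*(-100) = (-(-3)*0/2 - ½*1)*(-100) = (-½*0 - ½)*(-100) = (0 - ½)*(-100) = -½*(-100) = 50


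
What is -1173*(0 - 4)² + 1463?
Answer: -17305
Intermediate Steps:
-1173*(0 - 4)² + 1463 = -1173*(-4)² + 1463 = -1173*16 + 1463 = -18768 + 1463 = -17305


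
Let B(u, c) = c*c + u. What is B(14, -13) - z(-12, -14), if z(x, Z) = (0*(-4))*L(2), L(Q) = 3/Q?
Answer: 183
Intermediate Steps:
B(u, c) = u + c² (B(u, c) = c² + u = u + c²)
z(x, Z) = 0 (z(x, Z) = (0*(-4))*(3/2) = 0*(3*(½)) = 0*(3/2) = 0)
B(14, -13) - z(-12, -14) = (14 + (-13)²) - 1*0 = (14 + 169) + 0 = 183 + 0 = 183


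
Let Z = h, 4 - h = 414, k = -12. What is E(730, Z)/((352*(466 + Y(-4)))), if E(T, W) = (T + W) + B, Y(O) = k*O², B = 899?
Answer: 1219/96448 ≈ 0.012639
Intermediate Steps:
Y(O) = -12*O²
h = -410 (h = 4 - 1*414 = 4 - 414 = -410)
Z = -410
E(T, W) = 899 + T + W (E(T, W) = (T + W) + 899 = 899 + T + W)
E(730, Z)/((352*(466 + Y(-4)))) = (899 + 730 - 410)/((352*(466 - 12*(-4)²))) = 1219/((352*(466 - 12*16))) = 1219/((352*(466 - 192))) = 1219/((352*274)) = 1219/96448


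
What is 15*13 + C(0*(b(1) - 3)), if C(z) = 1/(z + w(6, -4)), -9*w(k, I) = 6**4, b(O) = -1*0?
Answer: 28079/144 ≈ 194.99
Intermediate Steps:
b(O) = 0
w(k, I) = -144 (w(k, I) = -1/9*6**4 = -1/9*1296 = -144)
C(z) = 1/(-144 + z) (C(z) = 1/(z - 144) = 1/(-144 + z))
15*13 + C(0*(b(1) - 3)) = 15*13 + 1/(-144 + 0*(0 - 3)) = 195 + 1/(-144 + 0*(-3)) = 195 + 1/(-144 + 0) = 195 + 1/(-144) = 195 - 1/144 = 28079/144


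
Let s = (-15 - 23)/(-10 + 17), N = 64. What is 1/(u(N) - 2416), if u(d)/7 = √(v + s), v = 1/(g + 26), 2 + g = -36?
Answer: -28992/70047913 - 2*I*√9723/70047913 ≈ -0.00041389 - 2.8154e-6*I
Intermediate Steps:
g = -38 (g = -2 - 36 = -38)
s = -38/7 ≈ -5.4286
v = -1/12 (v = 1/(-38 + 26) = 1/(-12) = -1/12 ≈ -0.083333)
u(d) = I*√9723/6 (u(d) = 7*√(-1/12 - 38/7) = 7*√(-463/84) = 7*(I*√9723/42) = I*√9723/6)
1/(u(N) - 2416) = 1/(I*√9723/6 - 2416) = 1/(-2416 + I*√9723/6)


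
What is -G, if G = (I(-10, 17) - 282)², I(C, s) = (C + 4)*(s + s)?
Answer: -236196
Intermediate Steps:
I(C, s) = 2*s*(4 + C) (I(C, s) = (4 + C)*(2*s) = 2*s*(4 + C))
G = 236196 (G = (2*17*(4 - 10) - 282)² = (2*17*(-6) - 282)² = (-204 - 282)² = (-486)² = 236196)
-G = -1*236196 = -236196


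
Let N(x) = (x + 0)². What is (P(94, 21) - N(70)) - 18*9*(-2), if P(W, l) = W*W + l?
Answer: 4281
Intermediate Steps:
P(W, l) = l + W² (P(W, l) = W² + l = l + W²)
N(x) = x²
(P(94, 21) - N(70)) - 18*9*(-2) = ((21 + 94²) - 1*70²) - 18*9*(-2) = ((21 + 8836) - 1*4900) - 162*(-2) = (8857 - 4900) + 324 = 3957 + 324 = 4281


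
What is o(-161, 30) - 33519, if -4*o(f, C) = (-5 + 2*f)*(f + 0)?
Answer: -186723/4 ≈ -46681.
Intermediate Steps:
o(f, C) = -f*(-5 + 2*f)/4 (o(f, C) = -(-5 + 2*f)*(f + 0)/4 = -(-5 + 2*f)*f/4 = -f*(-5 + 2*f)/4)
o(-161, 30) - 33519 = (¼)*(-161)*(5 - 2*(-161)) - 33519 = (¼)*(-161)*(5 + 322) - 33519 = (¼)*(-161)*327 - 33519 = -52647/4 - 33519 = -186723/4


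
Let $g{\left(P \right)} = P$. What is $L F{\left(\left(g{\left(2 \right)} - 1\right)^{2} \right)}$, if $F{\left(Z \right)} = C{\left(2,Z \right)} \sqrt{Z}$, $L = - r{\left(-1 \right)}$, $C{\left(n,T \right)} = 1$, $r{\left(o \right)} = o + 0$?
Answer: $1$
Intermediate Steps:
$r{\left(o \right)} = o$
$L = 1$ ($L = \left(-1\right) \left(-1\right) = 1$)
$F{\left(Z \right)} = \sqrt{Z}$ ($F{\left(Z \right)} = 1 \sqrt{Z} = \sqrt{Z}$)
$L F{\left(\left(g{\left(2 \right)} - 1\right)^{2} \right)} = 1 \sqrt{\left(2 - 1\right)^{2}} = 1 \sqrt{1^{2}} = 1 \sqrt{1} = 1 \cdot 1 = 1$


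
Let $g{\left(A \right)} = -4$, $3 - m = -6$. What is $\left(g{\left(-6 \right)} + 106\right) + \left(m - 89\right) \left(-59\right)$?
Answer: $4822$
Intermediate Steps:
$m = 9$ ($m = 3 - -6 = 3 + 6 = 9$)
$\left(g{\left(-6 \right)} + 106\right) + \left(m - 89\right) \left(-59\right) = \left(-4 + 106\right) + \left(9 - 89\right) \left(-59\right) = 102 - -4720 = 102 + 4720 = 4822$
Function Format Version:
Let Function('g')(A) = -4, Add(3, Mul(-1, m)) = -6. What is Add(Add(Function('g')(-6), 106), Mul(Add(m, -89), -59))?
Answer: 4822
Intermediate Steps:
m = 9 (m = Add(3, Mul(-1, -6)) = Add(3, 6) = 9)
Add(Add(Function('g')(-6), 106), Mul(Add(m, -89), -59)) = Add(Add(-4, 106), Mul(Add(9, -89), -59)) = Add(102, Mul(-80, -59)) = Add(102, 4720) = 4822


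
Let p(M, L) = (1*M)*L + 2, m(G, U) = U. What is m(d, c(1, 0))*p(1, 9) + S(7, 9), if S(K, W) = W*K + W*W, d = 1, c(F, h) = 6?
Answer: 210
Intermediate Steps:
p(M, L) = 2 + L*M (p(M, L) = M*L + 2 = L*M + 2 = 2 + L*M)
S(K, W) = W**2 + K*W (S(K, W) = K*W + W**2 = W**2 + K*W)
m(d, c(1, 0))*p(1, 9) + S(7, 9) = 6*(2 + 9*1) + 9*(7 + 9) = 6*(2 + 9) + 9*16 = 6*11 + 144 = 66 + 144 = 210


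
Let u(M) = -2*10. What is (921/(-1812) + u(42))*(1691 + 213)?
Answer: -5896212/151 ≈ -39048.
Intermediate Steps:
u(M) = -20
(921/(-1812) + u(42))*(1691 + 213) = (921/(-1812) - 20)*(1691 + 213) = (921*(-1/1812) - 20)*1904 = (-307/604 - 20)*1904 = -12387/604*1904 = -5896212/151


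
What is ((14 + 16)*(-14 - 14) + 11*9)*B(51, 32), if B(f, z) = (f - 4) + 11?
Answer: -42978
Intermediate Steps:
B(f, z) = 7 + f (B(f, z) = (-4 + f) + 11 = 7 + f)
((14 + 16)*(-14 - 14) + 11*9)*B(51, 32) = ((14 + 16)*(-14 - 14) + 11*9)*(7 + 51) = (30*(-28) + 99)*58 = (-840 + 99)*58 = -741*58 = -42978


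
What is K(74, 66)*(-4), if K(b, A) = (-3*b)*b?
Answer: 65712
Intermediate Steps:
K(b, A) = -3*b²
K(74, 66)*(-4) = -3*74²*(-4) = -3*5476*(-4) = -16428*(-4) = 65712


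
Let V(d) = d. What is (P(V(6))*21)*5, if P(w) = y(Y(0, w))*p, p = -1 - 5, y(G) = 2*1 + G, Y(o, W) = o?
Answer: -1260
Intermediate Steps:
y(G) = 2 + G
p = -6
P(w) = -12 (P(w) = (2 + 0)*(-6) = 2*(-6) = -12)
(P(V(6))*21)*5 = -12*21*5 = -252*5 = -1260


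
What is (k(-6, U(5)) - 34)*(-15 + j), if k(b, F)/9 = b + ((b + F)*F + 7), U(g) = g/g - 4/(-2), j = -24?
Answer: 4134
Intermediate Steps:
U(g) = 3 (U(g) = 1 - 4*(-½) = 1 + 2 = 3)
k(b, F) = 63 + 9*b + 9*F*(F + b) (k(b, F) = 9*(b + ((b + F)*F + 7)) = 9*(b + ((F + b)*F + 7)) = 9*(b + (F*(F + b) + 7)) = 9*(b + (7 + F*(F + b))) = 9*(7 + b + F*(F + b)) = 63 + 9*b + 9*F*(F + b))
(k(-6, U(5)) - 34)*(-15 + j) = ((63 + 9*(-6) + 9*3² + 9*3*(-6)) - 34)*(-15 - 24) = ((63 - 54 + 9*9 - 162) - 34)*(-39) = ((63 - 54 + 81 - 162) - 34)*(-39) = (-72 - 34)*(-39) = -106*(-39) = 4134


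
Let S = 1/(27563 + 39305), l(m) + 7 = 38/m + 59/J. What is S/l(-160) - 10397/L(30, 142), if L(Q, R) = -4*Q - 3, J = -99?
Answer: 10783138067069/127568145831 ≈ 84.528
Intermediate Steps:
L(Q, R) = -3 - 4*Q
l(m) = -752/99 + 38/m (l(m) = -7 + (38/m + 59/(-99)) = -7 + (38/m + 59*(-1/99)) = -7 + (38/m - 59/99) = -7 + (-59/99 + 38/m) = -752/99 + 38/m)
S = 1/66868 ≈ 1.4955e-5
S/l(-160) - 10397/L(30, 142) = 1/(66868*(-752/99 + 38/(-160))) - 10397/(-3 - 4*30) = 1/(66868*(-752/99 + 38*(-1/160))) - 10397/(-3 - 120) = 1/(66868*(-752/99 - 19/80)) - 10397/(-123) = 1/(66868*(-62041/7920)) - 10397*(-1/123) = (1/66868)*(-7920/62041) + 10397/123 = -1980/1037139397 + 10397/123 = 10783138067069/127568145831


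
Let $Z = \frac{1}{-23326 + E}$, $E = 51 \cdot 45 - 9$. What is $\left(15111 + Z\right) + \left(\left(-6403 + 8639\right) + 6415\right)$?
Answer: $\frac{499952479}{21040} \approx 23762.0$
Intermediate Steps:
$E = 2286$ ($E = 2295 - 9 = 2286$)
$Z = - \frac{1}{21040}$ ($Z = \frac{1}{-23326 + 2286} = \frac{1}{-21040} = - \frac{1}{21040} \approx -4.7529 \cdot 10^{-5}$)
$\left(15111 + Z\right) + \left(\left(-6403 + 8639\right) + 6415\right) = \left(15111 - \frac{1}{21040}\right) + \left(\left(-6403 + 8639\right) + 6415\right) = \frac{317935439}{21040} + \left(2236 + 6415\right) = \frac{317935439}{21040} + 8651 = \frac{499952479}{21040}$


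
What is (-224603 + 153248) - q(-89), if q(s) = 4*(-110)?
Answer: -70915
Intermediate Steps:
q(s) = -440
(-224603 + 153248) - q(-89) = (-224603 + 153248) - 1*(-440) = -71355 + 440 = -70915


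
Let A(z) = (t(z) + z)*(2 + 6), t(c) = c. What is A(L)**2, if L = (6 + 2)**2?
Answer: 1048576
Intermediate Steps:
L = 64 (L = 8**2 = 64)
A(z) = 16*z (A(z) = (z + z)*(2 + 6) = (2*z)*8 = 16*z)
A(L)**2 = (16*64)**2 = 1024**2 = 1048576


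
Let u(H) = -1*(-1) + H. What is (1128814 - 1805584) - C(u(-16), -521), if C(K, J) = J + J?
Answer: -675728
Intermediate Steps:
u(H) = 1 + H
C(K, J) = 2*J
(1128814 - 1805584) - C(u(-16), -521) = (1128814 - 1805584) - 2*(-521) = -676770 - 1*(-1042) = -676770 + 1042 = -675728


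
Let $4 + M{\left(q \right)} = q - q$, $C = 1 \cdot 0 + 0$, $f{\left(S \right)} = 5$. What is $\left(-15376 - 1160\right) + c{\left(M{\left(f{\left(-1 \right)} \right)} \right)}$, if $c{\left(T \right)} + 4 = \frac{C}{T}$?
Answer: $-16540$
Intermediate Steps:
$C = 0$ ($C = 0 + 0 = 0$)
$M{\left(q \right)} = -4$ ($M{\left(q \right)} = -4 + \left(q - q\right) = -4 + 0 = -4$)
$c{\left(T \right)} = -4$ ($c{\left(T \right)} = -4 + \frac{0}{T} = -4 + 0 = -4$)
$\left(-15376 - 1160\right) + c{\left(M{\left(f{\left(-1 \right)} \right)} \right)} = \left(-15376 - 1160\right) - 4 = -16536 - 4 = -16540$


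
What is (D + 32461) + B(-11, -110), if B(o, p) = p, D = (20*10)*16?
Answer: 35551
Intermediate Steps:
D = 3200 (D = 200*16 = 3200)
(D + 32461) + B(-11, -110) = (3200 + 32461) - 110 = 35661 - 110 = 35551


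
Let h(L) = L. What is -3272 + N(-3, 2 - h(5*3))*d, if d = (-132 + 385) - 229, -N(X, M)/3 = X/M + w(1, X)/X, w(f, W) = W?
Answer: -43688/13 ≈ -3360.6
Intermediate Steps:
N(X, M) = -3 - 3*X/M (N(X, M) = -3*(X/M + X/X) = -3*(X/M + 1) = -3*(1 + X/M) = -3 - 3*X/M)
d = 24 (d = 253 - 229 = 24)
-3272 + N(-3, 2 - h(5*3))*d = -3272 + (-3 - 3*(-3)/(2 - 5*3))*24 = -3272 + (-3 - 3*(-3)/(2 - 1*15))*24 = -3272 + (-3 - 3*(-3)/(2 - 15))*24 = -3272 + (-3 - 3*(-3)/(-13))*24 = -3272 + (-3 - 3*(-3)*(-1/13))*24 = -3272 + (-3 - 9/13)*24 = -3272 - 48/13*24 = -3272 - 1152/13 = -43688/13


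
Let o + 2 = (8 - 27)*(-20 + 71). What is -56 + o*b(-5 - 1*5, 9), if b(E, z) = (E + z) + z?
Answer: -7824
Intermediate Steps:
b(E, z) = E + 2*z
o = -971 (o = -2 + (8 - 27)*(-20 + 71) = -2 - 19*51 = -2 - 969 = -971)
-56 + o*b(-5 - 1*5, 9) = -56 - 971*((-5 - 1*5) + 2*9) = -56 - 971*((-5 - 5) + 18) = -56 - 971*(-10 + 18) = -56 - 971*8 = -56 - 7768 = -7824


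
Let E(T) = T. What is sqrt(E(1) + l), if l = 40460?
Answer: sqrt(40461) ≈ 201.15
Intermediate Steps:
sqrt(E(1) + l) = sqrt(1 + 40460) = sqrt(40461)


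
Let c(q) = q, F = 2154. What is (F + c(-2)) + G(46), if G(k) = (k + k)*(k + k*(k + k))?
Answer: 395728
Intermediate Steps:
G(k) = 2*k*(k + 2*k²) (G(k) = (2*k)*(k + k*(2*k)) = (2*k)*(k + 2*k²) = 2*k*(k + 2*k²))
(F + c(-2)) + G(46) = (2154 - 2) + 46²*(2 + 4*46) = 2152 + 2116*(2 + 184) = 2152 + 2116*186 = 2152 + 393576 = 395728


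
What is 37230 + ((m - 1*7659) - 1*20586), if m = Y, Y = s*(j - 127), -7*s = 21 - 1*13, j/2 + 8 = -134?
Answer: 66183/7 ≈ 9454.7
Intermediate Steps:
j = -284 (j = -16 + 2*(-134) = -16 - 268 = -284)
s = -8/7 (s = -(21 - 1*13)/7 = -(21 - 13)/7 = -1/7*8 = -8/7 ≈ -1.1429)
Y = 3288/7 (Y = -8*(-284 - 127)/7 = -8/7*(-411) = 3288/7 ≈ 469.71)
m = 3288/7 ≈ 469.71
37230 + ((m - 1*7659) - 1*20586) = 37230 + ((3288/7 - 1*7659) - 1*20586) = 37230 + ((3288/7 - 7659) - 20586) = 37230 + (-50325/7 - 20586) = 37230 - 194427/7 = 66183/7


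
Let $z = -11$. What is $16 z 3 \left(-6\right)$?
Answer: $3168$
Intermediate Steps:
$16 z 3 \left(-6\right) = 16 \left(-11\right) 3 \left(-6\right) = \left(-176\right) \left(-18\right) = 3168$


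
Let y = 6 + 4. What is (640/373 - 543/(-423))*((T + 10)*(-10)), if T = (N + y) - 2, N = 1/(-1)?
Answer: -26818010/52593 ≈ -509.92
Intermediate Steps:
N = -1
y = 10
T = 7 (T = (-1 + 10) - 2 = 9 - 2 = 7)
(640/373 - 543/(-423))*((T + 10)*(-10)) = (640/373 - 543/(-423))*((7 + 10)*(-10)) = (640*(1/373) - 543*(-1/423))*(17*(-10)) = (640/373 + 181/141)*(-170) = (157753/52593)*(-170) = -26818010/52593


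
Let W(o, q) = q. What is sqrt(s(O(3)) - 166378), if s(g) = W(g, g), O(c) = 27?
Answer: I*sqrt(166351) ≈ 407.86*I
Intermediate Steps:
s(g) = g
sqrt(s(O(3)) - 166378) = sqrt(27 - 166378) = sqrt(-166351) = I*sqrt(166351)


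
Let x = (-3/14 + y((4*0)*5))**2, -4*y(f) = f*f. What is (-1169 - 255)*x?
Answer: -3204/49 ≈ -65.388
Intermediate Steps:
y(f) = -f**2/4 (y(f) = -f*f/4 = -f**2/4)
x = 9/196 (x = (-3/14 - ((4*0)*5)**2/4)**2 = (-3*1/14 - (0*5)**2/4)**2 = (-3/14 - 1/4*0**2)**2 = (-3/14 - 1/4*0)**2 = (-3/14 + 0)**2 = (-3/14)**2 = 9/196 ≈ 0.045918)
(-1169 - 255)*x = (-1169 - 255)*(9/196) = -1424*9/196 = -3204/49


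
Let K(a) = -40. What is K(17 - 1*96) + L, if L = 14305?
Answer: 14265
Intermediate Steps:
K(17 - 1*96) + L = -40 + 14305 = 14265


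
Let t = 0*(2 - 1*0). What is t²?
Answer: 0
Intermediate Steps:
t = 0 (t = 0*(2 + 0) = 0*2 = 0)
t² = 0² = 0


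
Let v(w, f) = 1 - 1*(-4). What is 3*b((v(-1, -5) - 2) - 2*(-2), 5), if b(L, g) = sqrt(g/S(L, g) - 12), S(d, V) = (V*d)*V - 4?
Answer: I*sqrt(38893)/19 ≈ 10.38*I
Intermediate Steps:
S(d, V) = -4 + d*V**2 (S(d, V) = d*V**2 - 4 = -4 + d*V**2)
v(w, f) = 5 (v(w, f) = 1 + 4 = 5)
b(L, g) = sqrt(-12 + g/(-4 + L*g**2)) (b(L, g) = sqrt(g/(-4 + L*g**2) - 12) = sqrt(-12 + g/(-4 + L*g**2)))
3*b((v(-1, -5) - 2) - 2*(-2), 5) = 3*sqrt((48 + 5 - 12*((5 - 2) - 2*(-2))*5**2)/(-4 + ((5 - 2) - 2*(-2))*5**2)) = 3*sqrt((48 + 5 - 12*(3 + 4)*25)/(-4 + (3 + 4)*25)) = 3*sqrt((48 + 5 - 12*7*25)/(-4 + 7*25)) = 3*sqrt((48 + 5 - 2100)/(-4 + 175)) = 3*sqrt(-2047/171) = 3*(I*sqrt(38893)/57) = I*sqrt(38893)/19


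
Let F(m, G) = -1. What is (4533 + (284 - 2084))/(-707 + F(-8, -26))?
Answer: -911/236 ≈ -3.8602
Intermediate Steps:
(4533 + (284 - 2084))/(-707 + F(-8, -26)) = (4533 + (284 - 2084))/(-707 - 1) = (4533 - 1800)/(-708) = 2733*(-1/708) = -911/236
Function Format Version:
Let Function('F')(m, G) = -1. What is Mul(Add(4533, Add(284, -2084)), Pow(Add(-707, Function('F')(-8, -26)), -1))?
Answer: Rational(-911, 236) ≈ -3.8602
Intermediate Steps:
Mul(Add(4533, Add(284, -2084)), Pow(Add(-707, Function('F')(-8, -26)), -1)) = Mul(Add(4533, Add(284, -2084)), Pow(Add(-707, -1), -1)) = Mul(Add(4533, -1800), Pow(-708, -1)) = Mul(2733, Rational(-1, 708)) = Rational(-911, 236)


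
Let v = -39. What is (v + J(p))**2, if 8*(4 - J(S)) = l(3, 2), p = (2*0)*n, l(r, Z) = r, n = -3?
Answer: 80089/64 ≈ 1251.4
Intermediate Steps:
p = 0 (p = (2*0)*(-3) = 0*(-3) = 0)
J(S) = 29/8 (J(S) = 4 - 1/8*3 = 4 - 3/8 = 29/8)
(v + J(p))**2 = (-39 + 29/8)**2 = (-283/8)**2 = 80089/64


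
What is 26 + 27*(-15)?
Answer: -379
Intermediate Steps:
26 + 27*(-15) = 26 - 405 = -379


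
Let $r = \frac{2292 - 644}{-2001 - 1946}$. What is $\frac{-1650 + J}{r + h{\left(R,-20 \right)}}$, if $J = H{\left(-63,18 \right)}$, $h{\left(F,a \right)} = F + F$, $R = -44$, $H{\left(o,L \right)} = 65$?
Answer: $\frac{6255995}{348984} \approx 17.926$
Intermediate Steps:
$h{\left(F,a \right)} = 2 F$
$r = - \frac{1648}{3947}$ ($r = \frac{1648}{-3947} = 1648 \left(- \frac{1}{3947}\right) = - \frac{1648}{3947} \approx -0.41753$)
$J = 65$
$\frac{-1650 + J}{r + h{\left(R,-20 \right)}} = \frac{-1650 + 65}{- \frac{1648}{3947} + 2 \left(-44\right)} = - \frac{1585}{- \frac{1648}{3947} - 88} = - \frac{1585}{- \frac{348984}{3947}} = \left(-1585\right) \left(- \frac{3947}{348984}\right) = \frac{6255995}{348984}$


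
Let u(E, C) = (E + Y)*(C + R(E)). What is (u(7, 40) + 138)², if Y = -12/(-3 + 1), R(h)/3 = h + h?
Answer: 1449616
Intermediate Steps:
R(h) = 6*h (R(h) = 3*(h + h) = 3*(2*h) = 6*h)
Y = 6 (Y = -12/(1*(-2)) = -12/(-2) = -12*(-½) = 6)
u(E, C) = (6 + E)*(C + 6*E) (u(E, C) = (E + 6)*(C + 6*E) = (6 + E)*(C + 6*E))
(u(7, 40) + 138)² = ((6*40 + 6*7² + 36*7 + 40*7) + 138)² = ((240 + 6*49 + 252 + 280) + 138)² = ((240 + 294 + 252 + 280) + 138)² = (1066 + 138)² = 1204² = 1449616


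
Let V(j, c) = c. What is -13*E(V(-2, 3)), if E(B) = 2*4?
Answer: -104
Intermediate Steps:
E(B) = 8
-13*E(V(-2, 3)) = -13*8 = -104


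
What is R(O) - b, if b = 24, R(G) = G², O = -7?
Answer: 25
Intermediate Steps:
R(O) - b = (-7)² - 1*24 = 49 - 24 = 25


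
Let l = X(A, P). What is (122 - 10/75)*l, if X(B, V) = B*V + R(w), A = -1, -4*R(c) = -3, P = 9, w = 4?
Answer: -5027/5 ≈ -1005.4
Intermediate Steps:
R(c) = 3/4 (R(c) = -1/4*(-3) = 3/4)
X(B, V) = 3/4 + B*V (X(B, V) = B*V + 3/4 = 3/4 + B*V)
l = -33/4 (l = 3/4 - 1*9 = 3/4 - 9 = -33/4 ≈ -8.2500)
(122 - 10/75)*l = (122 - 10/75)*(-33/4) = (122 - 10*1/75)*(-33/4) = (122 - 2/15)*(-33/4) = (1828/15)*(-33/4) = -5027/5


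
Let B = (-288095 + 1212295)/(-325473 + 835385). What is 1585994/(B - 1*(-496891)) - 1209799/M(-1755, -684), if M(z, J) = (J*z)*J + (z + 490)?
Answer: 41520943715185852848/13002532799140246415 ≈ 3.1933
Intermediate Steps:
B = 115525/63739 (B = 924200/509912 = 924200*(1/509912) = 115525/63739 ≈ 1.8125)
M(z, J) = 490 + z + z*J² (M(z, J) = z*J² + (490 + z) = 490 + z + z*J²)
1585994/(B - 1*(-496891)) - 1209799/M(-1755, -684) = 1585994/(115525/63739 - 1*(-496891)) - 1209799/(490 - 1755 - 1755*(-684)²) = 1585994/(115525/63739 + 496891) - 1209799/(490 - 1755 - 1755*467856) = 1585994/(31671450974/63739) - 1209799/(490 - 1755 - 821087280) = 1585994*(63739/31671450974) - 1209799/(-821088545) = 50544835783/15835725487 - 1209799*(-1/821088545) = 50544835783/15835725487 + 1209799/821088545 = 41520943715185852848/13002532799140246415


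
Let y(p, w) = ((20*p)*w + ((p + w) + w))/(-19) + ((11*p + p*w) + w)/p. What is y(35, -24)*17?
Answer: 9849018/665 ≈ 14811.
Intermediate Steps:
y(p, w) = -2*w/19 - p/19 + (w + 11*p + p*w)/p - 20*p*w/19 (y(p, w) = (20*p*w + (p + 2*w))*(-1/19) + (w + 11*p + p*w)/p = (p + 2*w + 20*p*w)*(-1/19) + (w + 11*p + p*w)/p = (-2*w/19 - p/19 - 20*p*w/19) + (w + 11*p + p*w)/p = -2*w/19 - p/19 + (w + 11*p + p*w)/p - 20*p*w/19)
y(35, -24)*17 = ((-24 - 1/19*35*(-209 + 35 - 17*(-24) + 20*35*(-24)))/35)*17 = ((-24 - 1/19*35*(-209 + 35 + 408 - 16800))/35)*17 = ((-24 - 1/19*35*(-16566))/35)*17 = ((-24 + 579810/19)/35)*17 = ((1/35)*(579354/19))*17 = (579354/665)*17 = 9849018/665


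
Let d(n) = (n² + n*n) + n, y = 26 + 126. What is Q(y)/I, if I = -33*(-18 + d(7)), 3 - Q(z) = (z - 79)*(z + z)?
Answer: 22189/2871 ≈ 7.7287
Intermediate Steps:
y = 152
d(n) = n + 2*n² (d(n) = (n² + n²) + n = 2*n² + n = n + 2*n²)
Q(z) = 3 - 2*z*(-79 + z) (Q(z) = 3 - (z - 79)*(z + z) = 3 - (-79 + z)*2*z = 3 - 2*z*(-79 + z))
I = -2871 (I = -33*(-18 + 7*(1 + 2*7)) = -33*(-18 + 7*(1 + 14)) = -33*(-18 + 7*15) = -33*(-18 + 105) = -33*87 = -2871)
Q(y)/I = (3 - 2*152² + 158*152)/(-2871) = (3 - 2*23104 + 24016)*(-1/2871) = (3 - 46208 + 24016)*(-1/2871) = -22189*(-1/2871) = 22189/2871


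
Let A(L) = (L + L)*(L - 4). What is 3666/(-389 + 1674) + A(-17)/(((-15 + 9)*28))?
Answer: -7181/5140 ≈ -1.3971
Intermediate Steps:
A(L) = 2*L*(-4 + L) (A(L) = (2*L)*(-4 + L) = 2*L*(-4 + L))
3666/(-389 + 1674) + A(-17)/(((-15 + 9)*28)) = 3666/(-389 + 1674) + (2*(-17)*(-4 - 17))/(((-15 + 9)*28)) = 3666/1285 + (2*(-17)*(-21))/((-6*28)) = 3666*(1/1285) + 714/(-168) = 3666/1285 + 714*(-1/168) = 3666/1285 - 17/4 = -7181/5140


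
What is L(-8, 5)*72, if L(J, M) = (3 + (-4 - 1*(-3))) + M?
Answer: 504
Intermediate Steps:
L(J, M) = 2 + M (L(J, M) = (3 + (-4 + 3)) + M = (3 - 1) + M = 2 + M)
L(-8, 5)*72 = (2 + 5)*72 = 7*72 = 504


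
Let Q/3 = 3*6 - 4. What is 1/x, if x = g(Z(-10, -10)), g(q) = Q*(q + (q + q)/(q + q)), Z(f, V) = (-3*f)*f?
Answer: -1/12558 ≈ -7.9631e-5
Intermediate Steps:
Q = 42 (Q = 3*(3*6 - 4) = 3*(18 - 4) = 3*14 = 42)
Z(f, V) = -3*f²
g(q) = 42 + 42*q (g(q) = 42*(q + (q + q)/(q + q)) = 42*(q + (2*q)/((2*q))) = 42*(q + (2*q)*(1/(2*q))) = 42*(q + 1) = 42*(1 + q) = 42 + 42*q)
x = -12558 (x = 42 + 42*(-3*(-10)²) = 42 + 42*(-3*100) = 42 + 42*(-300) = 42 - 12600 = -12558)
1/x = 1/(-12558) = -1/12558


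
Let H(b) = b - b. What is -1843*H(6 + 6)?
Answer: 0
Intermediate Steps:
H(b) = 0
-1843*H(6 + 6) = -1843*0 = 0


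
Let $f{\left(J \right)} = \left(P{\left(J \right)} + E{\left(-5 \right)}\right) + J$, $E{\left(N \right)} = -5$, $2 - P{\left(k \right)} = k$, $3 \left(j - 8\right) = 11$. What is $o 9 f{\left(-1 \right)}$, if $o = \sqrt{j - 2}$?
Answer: $- 9 \sqrt{87} \approx -83.946$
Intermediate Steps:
$j = \frac{35}{3}$ ($j = 8 + \frac{1}{3} \cdot 11 = 8 + \frac{11}{3} = \frac{35}{3} \approx 11.667$)
$P{\left(k \right)} = 2 - k$
$f{\left(J \right)} = -3$ ($f{\left(J \right)} = \left(\left(2 - J\right) - 5\right) + J = \left(-3 - J\right) + J = -3$)
$o = \frac{\sqrt{87}}{3}$ ($o = \sqrt{\frac{35}{3} - 2} = \sqrt{\frac{29}{3}} = \frac{\sqrt{87}}{3} \approx 3.1091$)
$o 9 f{\left(-1 \right)} = \frac{\sqrt{87}}{3} \cdot 9 \left(-3\right) = 3 \sqrt{87} \left(-3\right) = - 9 \sqrt{87}$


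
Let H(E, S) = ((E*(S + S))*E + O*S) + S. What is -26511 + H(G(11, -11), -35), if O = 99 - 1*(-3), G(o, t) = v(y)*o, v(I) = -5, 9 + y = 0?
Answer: -241866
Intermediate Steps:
y = -9 (y = -9 + 0 = -9)
G(o, t) = -5*o
O = 102 (O = 99 + 3 = 102)
H(E, S) = 103*S + 2*S*E² (H(E, S) = ((E*(S + S))*E + 102*S) + S = ((E*(2*S))*E + 102*S) + S = ((2*E*S)*E + 102*S) + S = (2*S*E² + 102*S) + S = (102*S + 2*S*E²) + S = 103*S + 2*S*E²)
-26511 + H(G(11, -11), -35) = -26511 - 35*(103 + 2*(-5*11)²) = -26511 - 35*(103 + 2*(-55)²) = -26511 - 35*(103 + 2*3025) = -26511 - 35*(103 + 6050) = -26511 - 35*6153 = -26511 - 215355 = -241866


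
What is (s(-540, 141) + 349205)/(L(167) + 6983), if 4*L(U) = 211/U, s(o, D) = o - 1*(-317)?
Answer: 233119976/4664855 ≈ 49.974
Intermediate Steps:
s(o, D) = 317 + o (s(o, D) = o + 317 = 317 + o)
L(U) = 211/(4*U) (L(U) = (211/U)/4 = 211/(4*U))
(s(-540, 141) + 349205)/(L(167) + 6983) = ((317 - 540) + 349205)/((211/4)/167 + 6983) = (-223 + 349205)/((211/4)*(1/167) + 6983) = 348982/(211/668 + 6983) = 348982/(4664855/668) = 348982*(668/4664855) = 233119976/4664855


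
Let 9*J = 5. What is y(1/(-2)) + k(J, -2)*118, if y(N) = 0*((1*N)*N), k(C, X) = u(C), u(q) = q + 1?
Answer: 1652/9 ≈ 183.56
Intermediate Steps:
J = 5/9 (J = (⅑)*5 = 5/9 ≈ 0.55556)
u(q) = 1 + q
k(C, X) = 1 + C
y(N) = 0 (y(N) = 0*(N*N) = 0*N² = 0)
y(1/(-2)) + k(J, -2)*118 = 0 + (1 + 5/9)*118 = 0 + (14/9)*118 = 0 + 1652/9 = 1652/9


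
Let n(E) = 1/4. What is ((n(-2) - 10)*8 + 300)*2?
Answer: 444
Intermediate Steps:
n(E) = 1/4
((n(-2) - 10)*8 + 300)*2 = ((1/4 - 10)*8 + 300)*2 = (-39/4*8 + 300)*2 = (-78 + 300)*2 = 222*2 = 444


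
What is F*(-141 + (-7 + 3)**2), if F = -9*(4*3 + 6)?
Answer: 20250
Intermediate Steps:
F = -162 (F = -9*(12 + 6) = -9*18 = -162)
F*(-141 + (-7 + 3)**2) = -162*(-141 + (-7 + 3)**2) = -162*(-141 + (-4)**2) = -162*(-141 + 16) = -162*(-125) = 20250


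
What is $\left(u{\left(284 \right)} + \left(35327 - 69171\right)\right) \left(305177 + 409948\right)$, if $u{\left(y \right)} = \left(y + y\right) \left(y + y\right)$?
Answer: $206513797500$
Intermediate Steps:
$u{\left(y \right)} = 4 y^{2}$ ($u{\left(y \right)} = 2 y 2 y = 4 y^{2}$)
$\left(u{\left(284 \right)} + \left(35327 - 69171\right)\right) \left(305177 + 409948\right) = \left(4 \cdot 284^{2} + \left(35327 - 69171\right)\right) \left(305177 + 409948\right) = \left(4 \cdot 80656 - 33844\right) 715125 = \left(322624 - 33844\right) 715125 = 288780 \cdot 715125 = 206513797500$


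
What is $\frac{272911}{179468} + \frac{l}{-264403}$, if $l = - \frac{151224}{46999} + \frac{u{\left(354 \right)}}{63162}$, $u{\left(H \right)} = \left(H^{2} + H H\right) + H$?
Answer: $\frac{35700955772502072281}{23477218504337938692} \approx 1.5207$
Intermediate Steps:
$u{\left(H \right)} = H + 2 H^{2}$ ($u{\left(H \right)} = \left(H^{2} + H^{2}\right) + H = 2 H^{2} + H = H + 2 H^{2}$)
$l = \frac{374080121}{494758473}$ ($l = - \frac{151224}{46999} + \frac{354 \left(1 + 2 \cdot 354\right)}{63162} = \left(-151224\right) \frac{1}{46999} + 354 \left(1 + 708\right) \frac{1}{63162} = - \frac{151224}{46999} + 354 \cdot 709 \cdot \frac{1}{63162} = - \frac{151224}{46999} + 250986 \cdot \frac{1}{63162} = - \frac{151224}{46999} + \frac{41831}{10527} = \frac{374080121}{494758473} \approx 0.75609$)
$\frac{272911}{179468} + \frac{l}{-264403} = \frac{272911}{179468} + \frac{374080121}{494758473 \left(-264403\right)} = 272911 \cdot \frac{1}{179468} + \frac{374080121}{494758473} \left(- \frac{1}{264403}\right) = \frac{272911}{179468} - \frac{374080121}{130815624536619} = \frac{35700955772502072281}{23477218504337938692}$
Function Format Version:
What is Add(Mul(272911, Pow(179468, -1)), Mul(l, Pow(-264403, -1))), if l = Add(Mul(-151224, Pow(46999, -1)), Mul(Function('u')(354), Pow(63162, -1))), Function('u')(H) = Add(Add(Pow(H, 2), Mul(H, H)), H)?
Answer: Rational(35700955772502072281, 23477218504337938692) ≈ 1.5207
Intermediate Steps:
Function('u')(H) = Add(H, Mul(2, Pow(H, 2))) (Function('u')(H) = Add(Add(Pow(H, 2), Pow(H, 2)), H) = Add(Mul(2, Pow(H, 2)), H) = Add(H, Mul(2, Pow(H, 2))))
l = Rational(374080121, 494758473) (l = Add(Mul(-151224, Pow(46999, -1)), Mul(Mul(354, Add(1, Mul(2, 354))), Pow(63162, -1))) = Add(Mul(-151224, Rational(1, 46999)), Mul(Mul(354, Add(1, 708)), Rational(1, 63162))) = Add(Rational(-151224, 46999), Mul(Mul(354, 709), Rational(1, 63162))) = Add(Rational(-151224, 46999), Mul(250986, Rational(1, 63162))) = Add(Rational(-151224, 46999), Rational(41831, 10527)) = Rational(374080121, 494758473) ≈ 0.75609)
Add(Mul(272911, Pow(179468, -1)), Mul(l, Pow(-264403, -1))) = Add(Mul(272911, Pow(179468, -1)), Mul(Rational(374080121, 494758473), Pow(-264403, -1))) = Add(Mul(272911, Rational(1, 179468)), Mul(Rational(374080121, 494758473), Rational(-1, 264403))) = Add(Rational(272911, 179468), Rational(-374080121, 130815624536619)) = Rational(35700955772502072281, 23477218504337938692)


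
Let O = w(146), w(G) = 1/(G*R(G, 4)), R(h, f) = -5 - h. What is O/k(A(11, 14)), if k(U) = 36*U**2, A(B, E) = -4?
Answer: -1/12698496 ≈ -7.8750e-8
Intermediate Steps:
w(G) = 1/(G*(-5 - G))
O = -1/22046 (O = -1/(146*(5 + 146)) = -1*1/146/151 = -1*1/146*1/151 = -1/22046 ≈ -4.5360e-5)
O/k(A(11, 14)) = -1/(22046*(36*(-4)**2)) = -1/(22046*(36*16)) = -1/22046/576 = -1/22046*1/576 = -1/12698496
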